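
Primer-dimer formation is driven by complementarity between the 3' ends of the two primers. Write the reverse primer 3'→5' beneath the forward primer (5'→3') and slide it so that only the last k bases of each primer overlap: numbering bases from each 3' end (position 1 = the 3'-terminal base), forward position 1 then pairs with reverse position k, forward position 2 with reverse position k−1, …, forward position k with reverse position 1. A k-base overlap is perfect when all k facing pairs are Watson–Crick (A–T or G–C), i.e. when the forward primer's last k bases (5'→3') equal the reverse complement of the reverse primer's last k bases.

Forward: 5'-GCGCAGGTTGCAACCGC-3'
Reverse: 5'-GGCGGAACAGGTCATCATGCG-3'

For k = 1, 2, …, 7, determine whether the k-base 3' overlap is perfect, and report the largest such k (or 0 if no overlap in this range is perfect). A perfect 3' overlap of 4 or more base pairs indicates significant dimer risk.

Last 7 bases (5'→3') — forward …CAACCGC, reverse …TCATGCG.
Reverse complement of the reverse primer's last 7 bases: CGCATGA; its first k bases are the reverse complement of the reverse primer's last k bases, so a perfect k-base overlap needs the forward primer's last k bases to equal them.
Comparing (forward last k vs required): k=1: C vs C ✓; k=2: GC vs CG ✗; k=3: CGC vs CGC ✓; k=4: CCGC vs CGCA ✗; k=5: ACCGC vs CGCAT ✗; k=6: AACCGC vs CGCATG ✗; k=7: CAACCGC vs CGCATGA ✗.
Perfect overlaps at k = 1, 3; the largest is 3.

Longest perfect overlap: 3 complementary base pairs; below the dimer-risk threshold (threshold 4).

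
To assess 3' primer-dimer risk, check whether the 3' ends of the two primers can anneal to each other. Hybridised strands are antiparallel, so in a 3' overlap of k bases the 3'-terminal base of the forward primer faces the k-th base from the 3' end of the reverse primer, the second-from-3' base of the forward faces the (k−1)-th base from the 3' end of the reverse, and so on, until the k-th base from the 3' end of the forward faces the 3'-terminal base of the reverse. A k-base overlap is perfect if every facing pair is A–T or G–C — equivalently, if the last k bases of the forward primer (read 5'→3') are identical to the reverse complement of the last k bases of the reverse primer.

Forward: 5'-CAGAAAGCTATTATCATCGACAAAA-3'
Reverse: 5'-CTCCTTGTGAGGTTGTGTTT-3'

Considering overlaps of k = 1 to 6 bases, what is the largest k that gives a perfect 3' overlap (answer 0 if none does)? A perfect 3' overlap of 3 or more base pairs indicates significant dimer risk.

Longest perfect overlap: 3 complementary base pairs; significant dimer risk (threshold 3).

Last 6 bases (5'→3') — forward …ACAAAA, reverse …GTGTTT.
Reverse complement of the reverse primer's last 6 bases: AAACAC; its first k bases are the reverse complement of the reverse primer's last k bases, so a perfect k-base overlap needs the forward primer's last k bases to equal them.
Comparing (forward last k vs required): k=1: A vs A ✓; k=2: AA vs AA ✓; k=3: AAA vs AAA ✓; k=4: AAAA vs AAAC ✗; k=5: CAAAA vs AAACA ✗; k=6: ACAAAA vs AAACAC ✗.
Perfect overlaps at k = 1, 2, 3; the largest is 3.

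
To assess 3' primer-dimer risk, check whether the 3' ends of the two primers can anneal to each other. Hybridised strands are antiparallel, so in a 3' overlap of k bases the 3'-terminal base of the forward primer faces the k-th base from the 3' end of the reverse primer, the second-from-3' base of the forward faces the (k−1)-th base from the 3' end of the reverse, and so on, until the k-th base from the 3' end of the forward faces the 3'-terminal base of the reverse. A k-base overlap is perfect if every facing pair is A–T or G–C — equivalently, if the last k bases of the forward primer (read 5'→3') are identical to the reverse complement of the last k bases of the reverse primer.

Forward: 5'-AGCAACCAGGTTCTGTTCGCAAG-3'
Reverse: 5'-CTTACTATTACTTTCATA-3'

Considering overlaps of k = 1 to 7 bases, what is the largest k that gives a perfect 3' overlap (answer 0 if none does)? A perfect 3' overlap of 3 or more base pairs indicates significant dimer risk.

Longest perfect overlap: 0 complementary base pairs; below the dimer-risk threshold (threshold 3).

Last 7 bases (5'→3') — forward …TCGCAAG, reverse …TTTCATA.
Reverse complement of the reverse primer's last 7 bases: TATGAAA; its first k bases are the reverse complement of the reverse primer's last k bases, so a perfect k-base overlap needs the forward primer's last k bases to equal them.
Comparing (forward last k vs required): k=1: G vs T ✗; k=2: AG vs TA ✗; k=3: AAG vs TAT ✗; k=4: CAAG vs TATG ✗; k=5: GCAAG vs TATGA ✗; k=6: CGCAAG vs TATGAA ✗; k=7: TCGCAAG vs TATGAAA ✗.
No overlap length from 1 to 7 is perfect, so the longest perfect 3' overlap is 0.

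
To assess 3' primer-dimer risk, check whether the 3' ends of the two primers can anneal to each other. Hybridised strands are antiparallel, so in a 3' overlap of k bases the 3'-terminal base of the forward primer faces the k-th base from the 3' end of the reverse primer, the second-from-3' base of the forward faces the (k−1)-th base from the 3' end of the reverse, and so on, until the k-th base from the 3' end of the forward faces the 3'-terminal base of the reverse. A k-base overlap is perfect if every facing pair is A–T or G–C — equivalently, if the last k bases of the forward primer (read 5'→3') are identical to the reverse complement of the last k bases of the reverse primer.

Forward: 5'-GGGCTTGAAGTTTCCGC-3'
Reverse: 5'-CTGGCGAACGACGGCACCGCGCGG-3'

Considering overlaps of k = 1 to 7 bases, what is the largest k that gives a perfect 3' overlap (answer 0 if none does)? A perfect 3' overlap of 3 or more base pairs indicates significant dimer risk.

Longest perfect overlap: 4 complementary base pairs; significant dimer risk (threshold 3).

Last 7 bases (5'→3') — forward …TTTCCGC, reverse …CGCGCGG.
Reverse complement of the reverse primer's last 7 bases: CCGCGCG; its first k bases are the reverse complement of the reverse primer's last k bases, so a perfect k-base overlap needs the forward primer's last k bases to equal them.
Comparing (forward last k vs required): k=1: C vs C ✓; k=2: GC vs CC ✗; k=3: CGC vs CCG ✗; k=4: CCGC vs CCGC ✓; k=5: TCCGC vs CCGCG ✗; k=6: TTCCGC vs CCGCGC ✗; k=7: TTTCCGC vs CCGCGCG ✗.
Perfect overlaps at k = 1, 4; the largest is 4.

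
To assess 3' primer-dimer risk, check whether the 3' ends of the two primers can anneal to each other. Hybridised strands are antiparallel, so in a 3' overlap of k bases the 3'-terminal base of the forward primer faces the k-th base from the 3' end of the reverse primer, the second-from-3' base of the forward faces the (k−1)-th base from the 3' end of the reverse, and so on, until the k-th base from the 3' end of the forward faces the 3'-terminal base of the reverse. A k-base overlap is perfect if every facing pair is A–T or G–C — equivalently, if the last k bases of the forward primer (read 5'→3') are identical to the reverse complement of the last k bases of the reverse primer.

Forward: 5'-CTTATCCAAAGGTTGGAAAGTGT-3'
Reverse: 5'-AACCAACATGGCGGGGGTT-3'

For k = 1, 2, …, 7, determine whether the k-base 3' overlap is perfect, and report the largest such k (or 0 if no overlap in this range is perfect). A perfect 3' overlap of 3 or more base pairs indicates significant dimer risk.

Longest perfect overlap: 0 complementary base pairs; below the dimer-risk threshold (threshold 3).

Last 7 bases (5'→3') — forward …AAAGTGT, reverse …GGGGGTT.
Reverse complement of the reverse primer's last 7 bases: AACCCCC; its first k bases are the reverse complement of the reverse primer's last k bases, so a perfect k-base overlap needs the forward primer's last k bases to equal them.
Comparing (forward last k vs required): k=1: T vs A ✗; k=2: GT vs AA ✗; k=3: TGT vs AAC ✗; k=4: GTGT vs AACC ✗; k=5: AGTGT vs AACCC ✗; k=6: AAGTGT vs AACCCC ✗; k=7: AAAGTGT vs AACCCCC ✗.
No overlap length from 1 to 7 is perfect, so the longest perfect 3' overlap is 0.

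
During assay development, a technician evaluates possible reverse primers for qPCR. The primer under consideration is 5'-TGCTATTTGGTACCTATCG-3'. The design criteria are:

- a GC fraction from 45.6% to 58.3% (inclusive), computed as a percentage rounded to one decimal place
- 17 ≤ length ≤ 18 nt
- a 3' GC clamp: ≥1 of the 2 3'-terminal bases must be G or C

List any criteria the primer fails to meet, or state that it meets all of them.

Base counts: A=3, T=8, G=4, C=4 (length 19).
GC content: GC 8/19 = 42.1%, outside 45.6–58.3% ✗
length: length 19, outside 17–18 ✗
GC clamp: 3' end CG has 2 G/C ✓

Fails: GC content, length.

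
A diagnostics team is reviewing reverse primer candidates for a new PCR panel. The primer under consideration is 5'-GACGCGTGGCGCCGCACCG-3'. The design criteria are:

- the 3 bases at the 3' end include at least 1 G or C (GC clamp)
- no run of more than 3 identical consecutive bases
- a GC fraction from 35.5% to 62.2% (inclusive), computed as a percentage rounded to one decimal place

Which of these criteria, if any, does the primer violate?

Base counts: A=2, T=1, G=8, C=8 (length 19).
GC clamp: 3' end CCG has 3 G/C ✓
homopolymer run: longest run = 2 ✓
GC content: GC 16/19 = 84.2%, outside 35.5–62.2% ✗

Fails: GC content.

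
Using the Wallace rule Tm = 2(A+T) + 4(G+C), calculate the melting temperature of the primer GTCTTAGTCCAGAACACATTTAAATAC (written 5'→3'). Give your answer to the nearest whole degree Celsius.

72°C

Base counts: A=10, T=8, G=3, C=6 (length 27).
Tm = 2·(10+8) + 4·(3+6) = 2·18 + 4·9 = 36 + 36 = 72°C.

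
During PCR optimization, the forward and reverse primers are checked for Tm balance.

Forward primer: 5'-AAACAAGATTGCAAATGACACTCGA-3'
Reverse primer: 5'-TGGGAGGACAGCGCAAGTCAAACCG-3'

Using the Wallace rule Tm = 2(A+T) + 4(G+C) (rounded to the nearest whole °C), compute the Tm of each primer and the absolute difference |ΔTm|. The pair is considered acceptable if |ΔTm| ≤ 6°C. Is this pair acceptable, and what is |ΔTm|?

Forward: A=12 T=4 G=4 C=5 → Tm = 2·16 + 4·9 = 68°C.
Reverse: A=8 T=2 G=9 C=6 → Tm = 2·10 + 4·15 = 80°C.
|ΔTm| = |68 − 80| = 12°C, > 6°C.

|ΔTm| = 12°C; the pair is not acceptable.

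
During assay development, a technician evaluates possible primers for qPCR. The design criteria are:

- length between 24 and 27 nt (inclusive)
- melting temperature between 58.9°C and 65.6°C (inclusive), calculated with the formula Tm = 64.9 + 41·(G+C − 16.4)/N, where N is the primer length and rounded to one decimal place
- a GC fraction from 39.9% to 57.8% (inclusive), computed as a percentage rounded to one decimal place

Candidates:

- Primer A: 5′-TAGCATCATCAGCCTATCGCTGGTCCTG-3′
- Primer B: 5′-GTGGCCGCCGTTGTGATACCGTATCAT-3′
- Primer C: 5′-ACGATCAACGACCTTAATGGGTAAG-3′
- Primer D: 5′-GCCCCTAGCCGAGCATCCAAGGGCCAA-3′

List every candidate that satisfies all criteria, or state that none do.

Primer A (28 nt, A=5 T=8 G=6 C=9): length 28, outside 24–27 ✗; Tm = 64.9 + 41·(15 − 16.4)/28 = 62.9°C ✓; GC 15/28 = 53.6% ✓ — fails.
Primer B (27 nt, A=4 T=8 G=8 C=7): length 27 ✓; Tm = 64.9 + 41·(15 − 16.4)/27 = 62.8°C ✓; GC 15/27 = 55.6% ✓ — passes.
Primer C (25 nt, A=9 T=5 G=6 C=5): length 25 ✓; Tm = 64.9 + 41·(11 − 16.4)/25 = 56.0°C, outside 58.9–65.6°C ✗; GC 11/25 = 44.0% ✓ — fails.
Primer D (27 nt, A=7 T=2 G=7 C=11): length 27 ✓; Tm = 64.9 + 41·(18 − 16.4)/27 = 67.3°C, outside 58.9–65.6°C ✗; GC 18/27 = 66.7%, outside 39.9–57.8% ✗ — fails.

Primer B only.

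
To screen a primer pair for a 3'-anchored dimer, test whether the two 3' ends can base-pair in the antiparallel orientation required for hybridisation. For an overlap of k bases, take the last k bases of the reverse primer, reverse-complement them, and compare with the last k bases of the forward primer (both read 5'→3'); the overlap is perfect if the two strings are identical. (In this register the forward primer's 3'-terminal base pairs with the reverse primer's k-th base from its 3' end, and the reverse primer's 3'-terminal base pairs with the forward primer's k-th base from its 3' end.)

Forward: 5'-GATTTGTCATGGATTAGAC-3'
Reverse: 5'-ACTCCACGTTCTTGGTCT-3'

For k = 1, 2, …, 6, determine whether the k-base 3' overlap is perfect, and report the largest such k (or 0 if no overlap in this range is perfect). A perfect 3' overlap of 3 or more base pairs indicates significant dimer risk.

Last 6 bases (5'→3') — forward …TTAGAC, reverse …TGGTCT.
Reverse complement of the reverse primer's last 6 bases: AGACCA; its first k bases are the reverse complement of the reverse primer's last k bases, so a perfect k-base overlap needs the forward primer's last k bases to equal them.
Comparing (forward last k vs required): k=1: C vs A ✗; k=2: AC vs AG ✗; k=3: GAC vs AGA ✗; k=4: AGAC vs AGAC ✓; k=5: TAGAC vs AGACC ✗; k=6: TTAGAC vs AGACCA ✗.
Only k = 4 is perfect, so the longest perfect 3' overlap is 4.

Longest perfect overlap: 4 complementary base pairs; significant dimer risk (threshold 3).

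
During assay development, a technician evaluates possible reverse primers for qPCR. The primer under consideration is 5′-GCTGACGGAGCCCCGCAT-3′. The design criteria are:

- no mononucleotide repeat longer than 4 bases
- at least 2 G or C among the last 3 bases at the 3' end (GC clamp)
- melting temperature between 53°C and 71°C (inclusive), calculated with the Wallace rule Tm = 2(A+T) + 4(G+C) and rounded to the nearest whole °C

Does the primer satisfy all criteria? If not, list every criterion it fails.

Fails: GC clamp.

Base counts: A=3, T=2, G=6, C=7 (length 18).
homopolymer run: longest run = 4 ✓
GC clamp: 3' end CAT has 1 G/C, need ≥2 ✗
Tm: Tm = 2·5 + 4·13 = 62°C ✓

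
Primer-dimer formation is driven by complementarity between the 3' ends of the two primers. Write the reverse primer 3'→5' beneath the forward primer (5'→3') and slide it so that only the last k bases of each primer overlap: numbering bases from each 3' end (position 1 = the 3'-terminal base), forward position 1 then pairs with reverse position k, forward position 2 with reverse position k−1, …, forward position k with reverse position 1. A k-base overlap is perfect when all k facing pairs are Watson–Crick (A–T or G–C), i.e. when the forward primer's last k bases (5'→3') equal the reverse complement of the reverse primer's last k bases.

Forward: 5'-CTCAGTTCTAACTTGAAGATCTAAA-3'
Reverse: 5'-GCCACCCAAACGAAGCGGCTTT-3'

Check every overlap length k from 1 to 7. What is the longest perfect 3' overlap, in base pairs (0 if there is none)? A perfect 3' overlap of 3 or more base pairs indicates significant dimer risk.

Longest perfect overlap: 3 complementary base pairs; significant dimer risk (threshold 3).

Last 7 bases (5'→3') — forward …ATCTAAA, reverse …CGGCTTT.
Reverse complement of the reverse primer's last 7 bases: AAAGCCG; its first k bases are the reverse complement of the reverse primer's last k bases, so a perfect k-base overlap needs the forward primer's last k bases to equal them.
Comparing (forward last k vs required): k=1: A vs A ✓; k=2: AA vs AA ✓; k=3: AAA vs AAA ✓; k=4: TAAA vs AAAG ✗; k=5: CTAAA vs AAAGC ✗; k=6: TCTAAA vs AAAGCC ✗; k=7: ATCTAAA vs AAAGCCG ✗.
Perfect overlaps at k = 1, 2, 3; the largest is 3.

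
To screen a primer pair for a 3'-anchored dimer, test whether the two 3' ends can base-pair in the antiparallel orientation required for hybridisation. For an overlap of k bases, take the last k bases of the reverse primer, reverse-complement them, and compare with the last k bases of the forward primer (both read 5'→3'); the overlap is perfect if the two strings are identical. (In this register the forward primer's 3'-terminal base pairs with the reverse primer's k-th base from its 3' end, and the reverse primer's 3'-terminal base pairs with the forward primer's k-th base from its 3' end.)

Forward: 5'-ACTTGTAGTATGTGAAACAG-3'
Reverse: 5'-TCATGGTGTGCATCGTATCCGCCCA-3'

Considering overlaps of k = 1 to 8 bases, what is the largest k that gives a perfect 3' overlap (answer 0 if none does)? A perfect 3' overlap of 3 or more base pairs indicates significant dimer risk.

Longest perfect overlap: 0 complementary base pairs; below the dimer-risk threshold (threshold 3).

Last 8 bases (5'→3') — forward …TGAAACAG, reverse …TCCGCCCA.
Reverse complement of the reverse primer's last 8 bases: TGGGCGGA; its first k bases are the reverse complement of the reverse primer's last k bases, so a perfect k-base overlap needs the forward primer's last k bases to equal them.
Comparing (forward last k vs required): k=1: G vs T ✗; k=2: AG vs TG ✗; k=3: CAG vs TGG ✗; k=4: ACAG vs TGGG ✗; k=5: AACAG vs TGGGC ✗; k=6: AAACAG vs TGGGCG ✗; k=7: GAAACAG vs TGGGCGG ✗; k=8: TGAAACAG vs TGGGCGGA ✗.
No overlap length from 1 to 8 is perfect, so the longest perfect 3' overlap is 0.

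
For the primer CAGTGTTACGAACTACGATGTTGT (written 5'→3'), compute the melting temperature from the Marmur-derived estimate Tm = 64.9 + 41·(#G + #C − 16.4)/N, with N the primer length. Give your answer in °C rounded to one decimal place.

Base counts: A=6, T=8, G=6, C=4; G+C = 10, N = 24.
Tm = 64.9 + 41·(10 − 16.4)/24 = 64.9 + -262.40/24 = 54.0°C.

54.0°C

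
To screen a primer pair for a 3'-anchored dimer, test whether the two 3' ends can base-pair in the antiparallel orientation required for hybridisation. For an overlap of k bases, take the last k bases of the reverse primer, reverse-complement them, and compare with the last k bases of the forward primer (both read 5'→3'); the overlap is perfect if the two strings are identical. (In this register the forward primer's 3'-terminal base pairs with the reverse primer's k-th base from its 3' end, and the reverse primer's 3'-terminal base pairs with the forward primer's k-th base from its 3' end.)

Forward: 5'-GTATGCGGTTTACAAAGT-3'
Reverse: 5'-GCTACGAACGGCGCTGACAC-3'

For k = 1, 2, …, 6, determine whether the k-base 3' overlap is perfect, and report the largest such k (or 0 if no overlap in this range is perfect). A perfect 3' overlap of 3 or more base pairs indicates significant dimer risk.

Last 6 bases (5'→3') — forward …CAAAGT, reverse …TGACAC.
Reverse complement of the reverse primer's last 6 bases: GTGTCA; its first k bases are the reverse complement of the reverse primer's last k bases, so a perfect k-base overlap needs the forward primer's last k bases to equal them.
Comparing (forward last k vs required): k=1: T vs G ✗; k=2: GT vs GT ✓; k=3: AGT vs GTG ✗; k=4: AAGT vs GTGT ✗; k=5: AAAGT vs GTGTC ✗; k=6: CAAAGT vs GTGTCA ✗.
Only k = 2 is perfect, so the longest perfect 3' overlap is 2.

Longest perfect overlap: 2 complementary base pairs; below the dimer-risk threshold (threshold 3).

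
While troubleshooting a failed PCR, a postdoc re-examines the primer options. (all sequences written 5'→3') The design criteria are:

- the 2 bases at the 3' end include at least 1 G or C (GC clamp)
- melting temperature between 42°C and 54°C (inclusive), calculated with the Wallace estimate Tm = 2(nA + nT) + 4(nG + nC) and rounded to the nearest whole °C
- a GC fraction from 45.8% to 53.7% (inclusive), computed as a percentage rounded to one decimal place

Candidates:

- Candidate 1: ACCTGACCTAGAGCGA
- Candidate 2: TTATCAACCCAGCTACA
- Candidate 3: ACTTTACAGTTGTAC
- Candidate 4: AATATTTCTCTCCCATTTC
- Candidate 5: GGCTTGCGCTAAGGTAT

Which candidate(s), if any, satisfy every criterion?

None of the candidates satisfy all criteria.

Candidate 1 (16 nt, A=5 T=2 G=4 C=5): 3' end GA has 1 G/C ✓; Tm = 2·7 + 4·9 = 50°C ✓; GC 9/16 = 56.3%, outside 45.8–53.7% ✗ — fails.
Candidate 2 (17 nt, A=6 T=4 G=1 C=6): 3' end CA has 1 G/C ✓; Tm = 2·10 + 4·7 = 48°C ✓; GC 7/17 = 41.2%, outside 45.8–53.7% ✗ — fails.
Candidate 3 (15 nt, A=4 T=6 G=2 C=3): 3' end AC has 1 G/C ✓; Tm = 2·10 + 4·5 = 40°C, outside 42–54°C ✗; GC 5/15 = 33.3%, outside 45.8–53.7% ✗ — fails.
Candidate 4 (19 nt, A=4 T=9 G=0 C=6): 3' end TC has 1 G/C ✓; Tm = 2·13 + 4·6 = 50°C ✓; GC 6/19 = 31.6%, outside 45.8–53.7% ✗ — fails.
Candidate 5 (17 nt, A=3 T=5 G=6 C=3): 3' end AT has 0 G/C, need ≥1 ✗; Tm = 2·8 + 4·9 = 52°C ✓; GC 9/17 = 52.9% ✓ — fails.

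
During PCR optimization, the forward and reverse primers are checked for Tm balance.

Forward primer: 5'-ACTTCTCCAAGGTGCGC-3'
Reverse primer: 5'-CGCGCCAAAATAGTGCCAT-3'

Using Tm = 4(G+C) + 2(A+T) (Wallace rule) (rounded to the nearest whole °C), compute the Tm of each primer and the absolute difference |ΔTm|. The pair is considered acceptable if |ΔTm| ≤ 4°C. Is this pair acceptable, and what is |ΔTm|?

|ΔTm| = 4°C; the pair is acceptable.

Forward: A=3 T=4 G=4 C=6 → Tm = 2·7 + 4·10 = 54°C.
Reverse: A=6 T=3 G=4 C=6 → Tm = 2·9 + 4·10 = 58°C.
|ΔTm| = |54 − 58| = 4°C, ≤ 4°C.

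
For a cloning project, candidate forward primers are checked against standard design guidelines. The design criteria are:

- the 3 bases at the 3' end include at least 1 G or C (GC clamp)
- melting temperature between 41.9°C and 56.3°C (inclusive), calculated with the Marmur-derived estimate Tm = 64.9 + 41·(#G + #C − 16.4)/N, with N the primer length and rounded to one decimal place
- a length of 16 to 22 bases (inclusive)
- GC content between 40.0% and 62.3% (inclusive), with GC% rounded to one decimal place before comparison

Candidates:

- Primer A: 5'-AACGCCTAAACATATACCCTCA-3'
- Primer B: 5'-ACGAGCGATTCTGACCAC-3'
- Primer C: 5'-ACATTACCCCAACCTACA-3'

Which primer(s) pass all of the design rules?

Primer A, Primer B and Primer C.

Primer A (22 nt, A=9 T=4 G=1 C=8): 3' end TCA has 1 G/C ✓; Tm = 64.9 + 41·(9 − 16.4)/22 = 51.1°C ✓; length 22 ✓; GC 9/22 = 40.9% ✓ — passes.
Primer B (18 nt, A=5 T=3 G=4 C=6): 3' end CAC has 2 G/C ✓; Tm = 64.9 + 41·(10 − 16.4)/18 = 50.3°C ✓; length 18 ✓; GC 10/18 = 55.6% ✓ — passes.
Primer C (18 nt, A=7 T=3 G=0 C=8): 3' end ACA has 1 G/C ✓; Tm = 64.9 + 41·(8 − 16.4)/18 = 45.8°C ✓; length 18 ✓; GC 8/18 = 44.4% ✓ — passes.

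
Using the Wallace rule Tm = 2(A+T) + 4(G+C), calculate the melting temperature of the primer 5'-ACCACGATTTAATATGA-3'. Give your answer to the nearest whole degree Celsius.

Base counts: A=7, T=5, G=2, C=3 (length 17).
Tm = 2·(7+5) + 4·(2+3) = 2·12 + 4·5 = 24 + 20 = 44°C.

44°C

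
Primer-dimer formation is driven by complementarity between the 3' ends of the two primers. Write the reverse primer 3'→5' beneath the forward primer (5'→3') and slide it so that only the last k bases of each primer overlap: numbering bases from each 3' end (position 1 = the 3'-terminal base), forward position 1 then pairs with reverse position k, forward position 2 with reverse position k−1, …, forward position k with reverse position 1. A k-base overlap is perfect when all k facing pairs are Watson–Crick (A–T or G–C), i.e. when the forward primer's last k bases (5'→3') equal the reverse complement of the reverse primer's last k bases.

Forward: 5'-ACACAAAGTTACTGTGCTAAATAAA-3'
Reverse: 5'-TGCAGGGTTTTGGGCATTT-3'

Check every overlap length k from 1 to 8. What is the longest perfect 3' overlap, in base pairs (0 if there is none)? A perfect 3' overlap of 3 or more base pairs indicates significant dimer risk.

Longest perfect overlap: 3 complementary base pairs; significant dimer risk (threshold 3).

Last 8 bases (5'→3') — forward …TAAATAAA, reverse …GGGCATTT.
Reverse complement of the reverse primer's last 8 bases: AAATGCCC; its first k bases are the reverse complement of the reverse primer's last k bases, so a perfect k-base overlap needs the forward primer's last k bases to equal them.
Comparing (forward last k vs required): k=1: A vs A ✓; k=2: AA vs AA ✓; k=3: AAA vs AAA ✓; k=4: TAAA vs AAAT ✗; k=5: ATAAA vs AAATG ✗; k=6: AATAAA vs AAATGC ✗; k=7: AAATAAA vs AAATGCC ✗; k=8: TAAATAAA vs AAATGCCC ✗.
Perfect overlaps at k = 1, 2, 3; the largest is 3.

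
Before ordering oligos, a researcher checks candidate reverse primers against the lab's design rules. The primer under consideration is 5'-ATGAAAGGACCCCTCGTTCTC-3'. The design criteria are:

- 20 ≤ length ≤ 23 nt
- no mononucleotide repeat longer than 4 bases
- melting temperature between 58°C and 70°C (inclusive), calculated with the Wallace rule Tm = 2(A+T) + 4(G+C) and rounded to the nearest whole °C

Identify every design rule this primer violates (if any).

Base counts: A=5, T=5, G=4, C=7 (length 21).
length: length 21 ✓
homopolymer run: longest run = 4 ✓
Tm: Tm = 2·10 + 4·11 = 64°C ✓

Meets all criteria.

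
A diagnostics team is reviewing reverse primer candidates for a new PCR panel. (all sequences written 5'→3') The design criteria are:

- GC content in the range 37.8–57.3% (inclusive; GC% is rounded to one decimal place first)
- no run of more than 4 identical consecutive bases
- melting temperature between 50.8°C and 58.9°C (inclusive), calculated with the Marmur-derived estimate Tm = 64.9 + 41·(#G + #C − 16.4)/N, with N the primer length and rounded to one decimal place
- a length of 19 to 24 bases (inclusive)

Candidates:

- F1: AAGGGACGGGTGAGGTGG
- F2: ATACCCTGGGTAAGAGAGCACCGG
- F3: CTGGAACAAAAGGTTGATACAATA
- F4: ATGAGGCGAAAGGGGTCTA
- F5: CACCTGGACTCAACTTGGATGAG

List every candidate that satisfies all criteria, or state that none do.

F1 (18 nt, A=4 T=2 G=11 C=1): GC 12/18 = 66.7%, outside 37.8–57.3% ✗; longest run = 3 ✓; Tm = 64.9 + 41·(12 − 16.4)/18 = 54.9°C ✓; length 18, outside 19–24 ✗ — fails.
F2 (24 nt, A=7 T=3 G=8 C=6): GC 14/24 = 58.3%, outside 37.8–57.3% ✗; longest run = 3 ✓; Tm = 64.9 + 41·(14 − 16.4)/24 = 60.8°C, outside 50.8–58.9°C ✗; length 24 ✓ — fails.
F3 (24 nt, A=11 T=5 G=5 C=3): GC 8/24 = 33.3%, outside 37.8–57.3% ✗; longest run = 4 ✓; Tm = 64.9 + 41·(8 − 16.4)/24 = 50.6°C, outside 50.8–58.9°C ✗; length 24 ✓ — fails.
F4 (19 nt, A=6 T=3 G=8 C=2): GC 10/19 = 52.6% ✓; longest run = 4 ✓; Tm = 64.9 + 41·(10 − 16.4)/19 = 51.1°C ✓; length 19 ✓ — passes.
F5 (23 nt, A=6 T=5 G=6 C=6): GC 12/23 = 52.2% ✓; longest run = 2 ✓; Tm = 64.9 + 41·(12 − 16.4)/23 = 57.1°C ✓; length 23 ✓ — passes.

F4 and F5.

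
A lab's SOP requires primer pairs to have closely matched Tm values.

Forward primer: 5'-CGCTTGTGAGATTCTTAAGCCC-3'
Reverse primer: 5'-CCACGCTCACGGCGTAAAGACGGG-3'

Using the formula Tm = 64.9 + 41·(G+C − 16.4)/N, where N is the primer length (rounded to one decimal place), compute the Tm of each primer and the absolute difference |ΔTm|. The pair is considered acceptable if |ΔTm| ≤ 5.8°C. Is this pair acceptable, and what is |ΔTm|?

Forward: G+C = 11, N = 22 → Tm = 64.9 + 41·(11 − 16.4)/22 = 54.8°C.
Reverse: G+C = 16, N = 24 → Tm = 64.9 + 41·(16 − 16.4)/24 = 64.2°C.
|ΔTm| = |54.8 − 64.2| = 9.4°C, > 5.8°C.

|ΔTm| = 9.4°C; the pair is not acceptable.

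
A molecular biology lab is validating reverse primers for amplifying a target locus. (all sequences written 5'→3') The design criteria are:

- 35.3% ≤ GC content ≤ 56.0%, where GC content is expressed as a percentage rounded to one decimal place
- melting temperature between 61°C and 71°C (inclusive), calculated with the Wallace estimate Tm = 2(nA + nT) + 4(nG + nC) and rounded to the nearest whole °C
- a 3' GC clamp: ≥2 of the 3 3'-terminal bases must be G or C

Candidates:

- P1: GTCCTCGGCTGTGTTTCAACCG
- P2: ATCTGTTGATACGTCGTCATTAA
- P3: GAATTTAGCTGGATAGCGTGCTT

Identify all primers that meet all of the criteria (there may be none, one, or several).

P1 (22 nt, A=2 T=7 G=6 C=7): GC 13/22 = 59.1%, outside 35.3–56.0% ✗; Tm = 2·9 + 4·13 = 70°C ✓; 3' end CCG has 3 G/C ✓ — fails.
P2 (23 nt, A=6 T=9 G=4 C=4): GC 8/23 = 34.8%, outside 35.3–56.0% ✗; Tm = 2·15 + 4·8 = 62°C ✓; 3' end TAA has 0 G/C, need ≥2 ✗ — fails.
P3 (23 nt, A=5 T=8 G=7 C=3): GC 10/23 = 43.5% ✓; Tm = 2·13 + 4·10 = 66°C ✓; 3' end CTT has 1 G/C, need ≥2 ✗ — fails.

None of the candidates satisfy all criteria.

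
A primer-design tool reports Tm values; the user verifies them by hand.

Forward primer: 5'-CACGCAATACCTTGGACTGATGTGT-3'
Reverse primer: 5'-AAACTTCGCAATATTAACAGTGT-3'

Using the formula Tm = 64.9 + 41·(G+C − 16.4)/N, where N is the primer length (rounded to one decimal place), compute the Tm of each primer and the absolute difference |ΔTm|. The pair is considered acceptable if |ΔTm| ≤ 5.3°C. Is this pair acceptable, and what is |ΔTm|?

Forward: G+C = 12, N = 25 → Tm = 64.9 + 41·(12 − 16.4)/25 = 57.7°C.
Reverse: G+C = 7, N = 23 → Tm = 64.9 + 41·(7 − 16.4)/23 = 48.1°C.
|ΔTm| = |57.7 − 48.1| = 9.6°C, > 5.3°C.

|ΔTm| = 9.6°C; the pair is not acceptable.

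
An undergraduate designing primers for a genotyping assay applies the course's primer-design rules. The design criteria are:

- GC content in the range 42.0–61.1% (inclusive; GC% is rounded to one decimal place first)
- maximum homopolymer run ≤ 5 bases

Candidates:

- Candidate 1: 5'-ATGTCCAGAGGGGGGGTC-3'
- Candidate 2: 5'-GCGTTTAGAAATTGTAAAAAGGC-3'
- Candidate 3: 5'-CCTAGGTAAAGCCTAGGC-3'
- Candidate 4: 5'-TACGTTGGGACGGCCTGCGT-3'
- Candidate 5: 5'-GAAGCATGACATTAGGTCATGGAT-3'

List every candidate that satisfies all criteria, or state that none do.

Candidate 3 only.

Candidate 1 (18 nt, A=3 T=3 G=9 C=3): GC 12/18 = 66.7%, outside 42.0–61.1% ✗; longest run = 7, exceeds 5 ✗ — fails.
Candidate 2 (23 nt, A=9 T=6 G=6 C=2): GC 8/23 = 34.8%, outside 42.0–61.1% ✗; longest run = 5 ✓ — fails.
Candidate 3 (18 nt, A=5 T=3 G=5 C=5): GC 10/18 = 55.6% ✓; longest run = 3 ✓ — passes.
Candidate 4 (20 nt, A=2 T=5 G=8 C=5): GC 13/20 = 65.0%, outside 42.0–61.1% ✗; longest run = 3 ✓ — fails.
Candidate 5 (24 nt, A=8 T=6 G=7 C=3): GC 10/24 = 41.7%, outside 42.0–61.1% ✗; longest run = 2 ✓ — fails.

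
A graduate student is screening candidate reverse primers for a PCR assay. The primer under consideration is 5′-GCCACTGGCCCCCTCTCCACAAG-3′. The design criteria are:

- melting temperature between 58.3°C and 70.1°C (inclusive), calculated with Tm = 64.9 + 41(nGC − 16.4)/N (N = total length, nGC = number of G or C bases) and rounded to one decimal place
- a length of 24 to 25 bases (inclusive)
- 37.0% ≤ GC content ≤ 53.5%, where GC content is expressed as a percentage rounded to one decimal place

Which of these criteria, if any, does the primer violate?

Fails: length, GC content.

Base counts: A=4, T=3, G=4, C=12 (length 23).
Tm: Tm = 64.9 + 41·(16 − 16.4)/23 = 64.2°C ✓
length: length 23, outside 24–25 ✗
GC content: GC 16/23 = 69.6%, outside 37.0–53.5% ✗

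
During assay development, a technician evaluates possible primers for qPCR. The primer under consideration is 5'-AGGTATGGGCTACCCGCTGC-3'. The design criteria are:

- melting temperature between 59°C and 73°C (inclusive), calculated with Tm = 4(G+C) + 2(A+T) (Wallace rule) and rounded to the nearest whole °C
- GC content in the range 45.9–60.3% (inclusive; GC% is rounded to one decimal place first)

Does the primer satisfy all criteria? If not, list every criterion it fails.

Base counts: A=3, T=4, G=7, C=6 (length 20).
Tm: Tm = 2·7 + 4·13 = 66°C ✓
GC content: GC 13/20 = 65.0%, outside 45.9–60.3% ✗

Fails: GC content.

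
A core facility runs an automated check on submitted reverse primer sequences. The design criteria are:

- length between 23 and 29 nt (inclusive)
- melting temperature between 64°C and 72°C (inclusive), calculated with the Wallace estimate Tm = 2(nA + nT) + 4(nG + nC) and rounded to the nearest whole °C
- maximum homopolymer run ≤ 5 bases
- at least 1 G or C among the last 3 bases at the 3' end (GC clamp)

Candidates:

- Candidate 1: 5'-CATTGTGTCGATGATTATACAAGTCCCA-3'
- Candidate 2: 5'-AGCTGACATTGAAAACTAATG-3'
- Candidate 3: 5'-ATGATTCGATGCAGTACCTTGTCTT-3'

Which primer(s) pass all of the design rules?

Candidate 1 (28 nt, A=8 T=9 G=5 C=6): length 28 ✓; Tm = 2·17 + 4·11 = 78°C, outside 64–72°C ✗; longest run = 3 ✓; 3' end CCA has 2 G/C ✓ — fails.
Candidate 2 (21 nt, A=9 T=5 G=4 C=3): length 21, outside 23–29 ✗; Tm = 2·14 + 4·7 = 56°C, outside 64–72°C ✗; longest run = 4 ✓; 3' end ATG has 1 G/C ✓ — fails.
Candidate 3 (25 nt, A=5 T=10 G=5 C=5): length 25 ✓; Tm = 2·15 + 4·10 = 70°C ✓; longest run = 2 ✓; 3' end CTT has 1 G/C ✓ — passes.

Candidate 3 only.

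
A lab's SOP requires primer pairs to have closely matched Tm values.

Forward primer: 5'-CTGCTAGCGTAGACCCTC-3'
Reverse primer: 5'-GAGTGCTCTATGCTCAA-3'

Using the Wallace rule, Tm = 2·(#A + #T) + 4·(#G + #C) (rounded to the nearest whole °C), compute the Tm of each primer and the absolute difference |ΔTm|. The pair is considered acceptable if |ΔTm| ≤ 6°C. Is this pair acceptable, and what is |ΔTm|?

|ΔTm| = 8°C; the pair is not acceptable.

Forward: A=3 T=4 G=4 C=7 → Tm = 2·7 + 4·11 = 58°C.
Reverse: A=4 T=5 G=4 C=4 → Tm = 2·9 + 4·8 = 50°C.
|ΔTm| = |58 − 50| = 8°C, > 6°C.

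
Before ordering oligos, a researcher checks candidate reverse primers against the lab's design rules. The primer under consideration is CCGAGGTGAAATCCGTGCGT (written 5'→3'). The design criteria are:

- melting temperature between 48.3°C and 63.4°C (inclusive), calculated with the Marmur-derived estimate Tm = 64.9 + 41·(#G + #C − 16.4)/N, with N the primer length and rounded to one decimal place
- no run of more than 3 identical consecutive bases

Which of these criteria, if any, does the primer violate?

Base counts: A=4, T=4, G=7, C=5 (length 20).
Tm: Tm = 64.9 + 41·(12 − 16.4)/20 = 55.9°C ✓
homopolymer run: longest run = 3 ✓

Meets all criteria.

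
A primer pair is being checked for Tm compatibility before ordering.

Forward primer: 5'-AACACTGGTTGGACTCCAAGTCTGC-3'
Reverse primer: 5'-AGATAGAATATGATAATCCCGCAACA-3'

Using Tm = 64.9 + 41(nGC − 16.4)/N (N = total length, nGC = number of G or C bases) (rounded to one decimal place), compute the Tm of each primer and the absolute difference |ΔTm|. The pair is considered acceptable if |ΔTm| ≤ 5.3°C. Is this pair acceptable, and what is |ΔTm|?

Forward: G+C = 13, N = 25 → Tm = 64.9 + 41·(13 − 16.4)/25 = 59.3°C.
Reverse: G+C = 9, N = 26 → Tm = 64.9 + 41·(9 − 16.4)/26 = 53.2°C.
|ΔTm| = |59.3 − 53.2| = 6.1°C, > 5.3°C.

|ΔTm| = 6.1°C; the pair is not acceptable.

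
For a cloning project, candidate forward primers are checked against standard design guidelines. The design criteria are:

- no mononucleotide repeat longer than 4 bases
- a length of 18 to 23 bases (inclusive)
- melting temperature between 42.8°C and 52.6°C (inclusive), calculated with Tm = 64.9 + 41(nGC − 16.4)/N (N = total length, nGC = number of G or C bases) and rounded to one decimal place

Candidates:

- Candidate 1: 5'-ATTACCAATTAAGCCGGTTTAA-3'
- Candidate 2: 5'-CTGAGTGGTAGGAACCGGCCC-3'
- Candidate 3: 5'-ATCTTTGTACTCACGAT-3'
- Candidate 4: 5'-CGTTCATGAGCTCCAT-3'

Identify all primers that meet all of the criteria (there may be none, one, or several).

Candidate 1 only.

Candidate 1 (22 nt, A=8 T=7 G=3 C=4): longest run = 3 ✓; length 22 ✓; Tm = 64.9 + 41·(7 − 16.4)/22 = 47.4°C ✓ — passes.
Candidate 2 (21 nt, A=4 T=3 G=8 C=6): longest run = 3 ✓; length 21 ✓; Tm = 64.9 + 41·(14 − 16.4)/21 = 60.2°C, outside 42.8–52.6°C ✗ — fails.
Candidate 3 (17 nt, A=4 T=7 G=2 C=4): longest run = 3 ✓; length 17, outside 18–23 ✗; Tm = 64.9 + 41·(6 − 16.4)/17 = 39.8°C, outside 42.8–52.6°C ✗ — fails.
Candidate 4 (16 nt, A=3 T=5 G=3 C=5): longest run = 2 ✓; length 16, outside 18–23 ✗; Tm = 64.9 + 41·(8 − 16.4)/16 = 43.4°C ✓ — fails.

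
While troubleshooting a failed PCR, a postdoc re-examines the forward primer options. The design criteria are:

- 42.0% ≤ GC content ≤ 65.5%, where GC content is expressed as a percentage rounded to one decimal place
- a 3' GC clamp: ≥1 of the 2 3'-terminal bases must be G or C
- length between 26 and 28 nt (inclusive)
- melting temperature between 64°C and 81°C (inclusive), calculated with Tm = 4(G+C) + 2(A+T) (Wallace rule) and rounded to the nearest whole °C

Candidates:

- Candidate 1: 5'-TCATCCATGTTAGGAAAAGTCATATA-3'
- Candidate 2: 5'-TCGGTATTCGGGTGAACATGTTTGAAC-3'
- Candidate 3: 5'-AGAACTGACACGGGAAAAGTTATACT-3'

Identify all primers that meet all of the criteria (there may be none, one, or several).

Candidate 2 only.

Candidate 1 (26 nt, A=10 T=8 G=4 C=4): GC 8/26 = 30.8%, outside 42.0–65.5% ✗; 3' end TA has 0 G/C, need ≥1 ✗; length 26 ✓; Tm = 2·18 + 4·8 = 68°C ✓ — fails.
Candidate 2 (27 nt, A=6 T=9 G=8 C=4): GC 12/27 = 44.4% ✓; 3' end AC has 1 G/C ✓; length 27 ✓; Tm = 2·15 + 4·12 = 78°C ✓ — passes.
Candidate 3 (26 nt, A=11 T=5 G=6 C=4): GC 10/26 = 38.5%, outside 42.0–65.5% ✗; 3' end CT has 1 G/C ✓; length 26 ✓; Tm = 2·16 + 4·10 = 72°C ✓ — fails.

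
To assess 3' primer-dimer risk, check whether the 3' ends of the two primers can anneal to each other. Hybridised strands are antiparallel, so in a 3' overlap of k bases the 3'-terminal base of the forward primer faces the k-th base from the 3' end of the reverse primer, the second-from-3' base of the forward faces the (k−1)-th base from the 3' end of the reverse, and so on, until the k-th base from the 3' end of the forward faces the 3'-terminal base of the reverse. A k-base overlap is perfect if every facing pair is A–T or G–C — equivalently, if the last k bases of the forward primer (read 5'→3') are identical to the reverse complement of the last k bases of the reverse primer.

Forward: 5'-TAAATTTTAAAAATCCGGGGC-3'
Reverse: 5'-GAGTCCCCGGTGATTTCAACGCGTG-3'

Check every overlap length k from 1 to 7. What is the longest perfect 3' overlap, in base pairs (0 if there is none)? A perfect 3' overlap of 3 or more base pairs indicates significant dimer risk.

Last 7 bases (5'→3') — forward …CCGGGGC, reverse …ACGCGTG.
Reverse complement of the reverse primer's last 7 bases: CACGCGT; its first k bases are the reverse complement of the reverse primer's last k bases, so a perfect k-base overlap needs the forward primer's last k bases to equal them.
Comparing (forward last k vs required): k=1: C vs C ✓; k=2: GC vs CA ✗; k=3: GGC vs CAC ✗; k=4: GGGC vs CACG ✗; k=5: GGGGC vs CACGC ✗; k=6: CGGGGC vs CACGCG ✗; k=7: CCGGGGC vs CACGCGT ✗.
Only k = 1 is perfect, so the longest perfect 3' overlap is 1.

Longest perfect overlap: 1 complementary base pair; below the dimer-risk threshold (threshold 3).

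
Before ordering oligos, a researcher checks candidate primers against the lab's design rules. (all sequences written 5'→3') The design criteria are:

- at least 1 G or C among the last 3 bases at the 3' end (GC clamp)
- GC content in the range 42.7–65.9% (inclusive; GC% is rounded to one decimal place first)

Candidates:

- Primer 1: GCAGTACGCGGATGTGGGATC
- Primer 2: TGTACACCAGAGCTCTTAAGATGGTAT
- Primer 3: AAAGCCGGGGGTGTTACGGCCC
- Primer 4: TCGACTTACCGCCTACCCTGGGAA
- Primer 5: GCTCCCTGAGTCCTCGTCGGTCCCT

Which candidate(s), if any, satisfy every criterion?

Primer 1 (21 nt, A=4 T=4 G=9 C=4): 3' end ATC has 1 G/C ✓; GC 13/21 = 61.9% ✓ — passes.
Primer 2 (27 nt, A=8 T=8 G=6 C=5): 3' end TAT has 0 G/C, need ≥1 ✗; GC 11/27 = 40.7%, outside 42.7–65.9% ✗ — fails.
Primer 3 (22 nt, A=4 T=3 G=9 C=6): 3' end CCC has 3 G/C ✓; GC 15/22 = 68.2%, outside 42.7–65.9% ✗ — fails.
Primer 4 (24 nt, A=5 T=5 G=5 C=9): 3' end GAA has 1 G/C ✓; GC 14/24 = 58.3% ✓ — passes.
Primer 5 (25 nt, A=1 T=7 G=6 C=11): 3' end CCT has 2 G/C ✓; GC 17/25 = 68.0%, outside 42.7–65.9% ✗ — fails.

Primer 1 and Primer 4.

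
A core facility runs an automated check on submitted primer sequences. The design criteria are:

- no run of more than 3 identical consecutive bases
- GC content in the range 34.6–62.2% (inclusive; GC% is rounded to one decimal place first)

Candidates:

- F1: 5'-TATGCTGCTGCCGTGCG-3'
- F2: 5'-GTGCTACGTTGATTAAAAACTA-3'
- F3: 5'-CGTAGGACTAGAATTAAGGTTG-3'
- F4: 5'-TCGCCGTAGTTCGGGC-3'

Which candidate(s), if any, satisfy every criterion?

F1 (17 nt, A=1 T=5 G=6 C=5): longest run = 2 ✓; GC 11/17 = 64.7%, outside 34.6–62.2% ✗ — fails.
F2 (22 nt, A=8 T=7 G=4 C=3): longest run = 5, exceeds 3 ✗; GC 7/22 = 31.8%, outside 34.6–62.2% ✗ — fails.
F3 (22 nt, A=7 T=6 G=7 C=2): longest run = 2 ✓; GC 9/22 = 40.9% ✓ — passes.
F4 (16 nt, A=1 T=4 G=6 C=5): longest run = 3 ✓; GC 11/16 = 68.8%, outside 34.6–62.2% ✗ — fails.

F3 only.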